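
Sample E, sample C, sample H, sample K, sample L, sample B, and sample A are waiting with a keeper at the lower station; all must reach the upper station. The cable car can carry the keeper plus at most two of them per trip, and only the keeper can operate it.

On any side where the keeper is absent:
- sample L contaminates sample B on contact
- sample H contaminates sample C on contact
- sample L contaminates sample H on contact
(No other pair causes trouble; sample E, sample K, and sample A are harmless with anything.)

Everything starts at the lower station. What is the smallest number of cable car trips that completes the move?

Counting alone: the keeper can take at most 2 across per trip to the upper station, so moving all 7 needs at least 4 loaded trips out, with a return between consecutive ones — at least 7 crossings.
The plan below uses exactly 7 crossings, so it is optimal:
1. Keeper goes to the upper station with sample C and sample L.  [the lower station: sample A, sample B, sample E, sample H, sample K | the upper station: sample C, sample L]
2. Keeper goes back to the lower station alone.  [the lower station: sample A, sample B, sample E, sample H, sample K | the upper station: sample C, sample L]
3. Keeper goes to the upper station with sample E.  [the lower station: sample A, sample B, sample H, sample K | the upper station: sample C, sample E, sample L]
4. Keeper goes back to the lower station alone.  [the lower station: sample A, sample B, sample H, sample K | the upper station: sample C, sample E, sample L]
5. Keeper goes to the upper station with sample A and sample K.  [the lower station: sample B, sample H | the upper station: sample A, sample C, sample E, sample K, sample L]
6. Keeper goes back to the lower station alone.  [the lower station: sample B, sample H | the upper station: sample A, sample C, sample E, sample K, sample L]
7. Keeper goes to the upper station with sample B and sample H.  [the lower station: — | the upper station: sample A, sample B, sample C, sample E, sample H, sample K, sample L]

7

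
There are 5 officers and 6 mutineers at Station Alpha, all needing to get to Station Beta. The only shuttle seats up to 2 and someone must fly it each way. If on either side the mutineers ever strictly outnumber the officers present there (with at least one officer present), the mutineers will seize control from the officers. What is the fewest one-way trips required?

impossible

The mutineers already outnumber the officers at Station Alpha before anyone moves, so the starting position itself is disallowed.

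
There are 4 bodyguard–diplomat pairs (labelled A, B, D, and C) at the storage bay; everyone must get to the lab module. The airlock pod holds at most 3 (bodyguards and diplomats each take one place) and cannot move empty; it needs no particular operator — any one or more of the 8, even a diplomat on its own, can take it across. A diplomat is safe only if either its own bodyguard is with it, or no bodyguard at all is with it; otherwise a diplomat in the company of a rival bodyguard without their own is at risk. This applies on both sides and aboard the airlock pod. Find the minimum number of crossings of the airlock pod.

9

Counting alone: each trip to the lab module takes at most 3 across and each return brings at least 1 back, so after t trips out (and t−1 returns) at most 3t − (t−1) of the 8 are across; that first reaches 8 at t = 4, so at least 7 crossings are needed.
The safety rule pushes this higher. Following every safe sequence of crossings, the most of the 8 that can be at the lab module as the airlock pod arrives there on crossing 7 is 7 — never all 8.
So no plan with fewer than 9 crossings exists, and this one achieves 9:
1. bodyguard A and diplomat A cross → the lab module.
2. bodyguard A crosses ← the storage bay.
3. bodyguard A, bodyguard B, and diplomat B cross → the lab module.
4. bodyguard A and diplomat A cross ← the storage bay.
5. bodyguard A, bodyguard C, and bodyguard D cross → the lab module.
6. diplomat B crosses ← the storage bay.
7. diplomat A and diplomat B cross → the lab module.
8. diplomat A crosses ← the storage bay.
9. diplomat A, diplomat C, and diplomat D cross → the lab module.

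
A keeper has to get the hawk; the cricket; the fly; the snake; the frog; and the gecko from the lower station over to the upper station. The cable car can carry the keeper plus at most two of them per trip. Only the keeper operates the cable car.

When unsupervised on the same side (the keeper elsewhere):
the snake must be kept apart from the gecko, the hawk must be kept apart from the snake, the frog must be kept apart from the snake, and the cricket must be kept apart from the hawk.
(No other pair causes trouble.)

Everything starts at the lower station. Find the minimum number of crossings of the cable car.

Counting alone: the keeper can take at most 2 across per trip to the upper station, so moving all 6 needs at least 3 loaded trips out, with a return between consecutive ones — at least 5 crossings.
The safety rule pushes this higher. Following every safe sequence of crossings, the most of the 6 that can be at the upper station as the cable car arrives there on crossing 5 is 5 — never all 6.
So no plan with fewer than 7 crossings exists, and this one achieves 7:
1. Keeper goes to the upper station with the hawk and the snake.  [the lower station: the cricket, the fly, the frog, the gecko | the upper station: the hawk, the snake]
2. Keeper goes back to the lower station with the hawk.  [the lower station: the cricket, the fly, the frog, the gecko, the hawk | the upper station: the snake]
3. Keeper goes to the upper station with the fly and the hawk.  [the lower station: the cricket, the frog, the gecko | the upper station: the fly, the hawk, the snake]
4. Keeper goes back to the lower station with the snake.  [the lower station: the cricket, the frog, the gecko, the snake | the upper station: the fly, the hawk]
5. Keeper goes to the upper station with the frog and the gecko.  [the lower station: the cricket, the snake | the upper station: the fly, the frog, the gecko, the hawk]
6. Keeper goes back to the lower station alone.  [the lower station: the cricket, the snake | the upper station: the fly, the frog, the gecko, the hawk]
7. Keeper goes to the upper station with the cricket and the snake.  [the lower station: — | the upper station: the cricket, the fly, the frog, the gecko, the hawk, the snake]

7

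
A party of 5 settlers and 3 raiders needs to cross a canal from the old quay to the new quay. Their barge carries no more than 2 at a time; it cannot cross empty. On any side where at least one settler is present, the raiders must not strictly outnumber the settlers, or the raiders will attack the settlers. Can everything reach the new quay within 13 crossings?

Yes — this plan uses 13 crossings (≤ 13):
1. 2 raiders → the new quay.  (the old quay: 5S 1R; the new quay: 0S 2R)
2. 1 raider ← the old quay.  (the old quay: 5S 2R; the new quay: 0S 1R)
3. 2 raiders → the new quay.  (the old quay: 5S 0R; the new quay: 0S 3R)
4. 1 raider ← the old quay.  (the old quay: 5S 1R; the new quay: 0S 2R)
5. 2 settlers → the new quay.  (the old quay: 3S 1R; the new quay: 2S 2R)
6. 1 raider ← the old quay.  (the old quay: 3S 2R; the new quay: 2S 1R)
7. 1 settler and 1 raider → the new quay.  (the old quay: 2S 1R; the new quay: 3S 2R)
8. 1 raider ← the old quay.  (the old quay: 2S 2R; the new quay: 3S 1R)
9. 2 raiders → the new quay.  (the old quay: 2S 0R; the new quay: 3S 3R)
10. 1 raider ← the old quay.  (the old quay: 2S 1R; the new quay: 3S 2R)
11. 1 settler and 1 raider → the new quay.  (the old quay: 1S 0R; the new quay: 4S 3R)
12. 1 raider ← the old quay.  (the old quay: 1S 1R; the new quay: 4S 2R)
13. 1 settler and 1 raider → the new quay.  (the old quay: 0S 0R; the new quay: 5S 3R)

Yes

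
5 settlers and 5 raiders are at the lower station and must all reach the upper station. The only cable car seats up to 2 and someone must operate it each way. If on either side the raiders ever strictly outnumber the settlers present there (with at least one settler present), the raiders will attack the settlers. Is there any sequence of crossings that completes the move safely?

Following every safe sequence of crossings from the start, the most of the 10 that can be at the upper station as the cable car arrives there on crossings 1, 3, 5, 7 is 2, 3, 4, 5 respectively; the best ever achieved is 5 of 10.
From crossing 9 on, no configuration arises that was not already reachable earlier: only 13 distinct safe configurations (who is on which side, and where the cable car is) can ever be reached, none of them has everyone across, and every continuation just revisits them. They are: 0 settlers + 0 raiders across (cable car back at the start); 0 settlers + 1 raider across (cable car there); 0 settlers + 1 raider across (cable car back at the start); 0 settlers + 2 raiders across (cable car there); 0 settlers + 2 raiders across (cable car back at the start); 0 settlers + 3 raiders across (cable car there); 0 settlers + 3 raiders across (cable car back at the start); 0 settlers + 4 raiders across (cable car there); 0 settlers + 4 raiders across (cable car back at the start); 0 settlers + 5 raiders across (cable car there); 1 settler + 1 raider across (cable car there); 1 settler + 1 raider across (cable car back at the start); 2 settlers + 2 raiders across (cable car there). So no valid plan exists.

No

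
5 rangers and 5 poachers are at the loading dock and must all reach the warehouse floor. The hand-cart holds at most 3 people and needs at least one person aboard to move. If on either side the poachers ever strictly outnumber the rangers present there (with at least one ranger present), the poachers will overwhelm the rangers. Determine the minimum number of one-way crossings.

Counting alone: each trip to the warehouse floor takes at most 3 across and each return brings at least 1 back, so after t trips out (and t−1 returns) at most 3t − (t−1) of the 10 are across; that first reaches 10 at t = 5, so at least 9 crossings are needed.
The safety rule pushes this higher. Following every safe sequence of crossings, the most of the 10 that can be at the warehouse floor as the hand-cart arrives there on crossing 9 is 9 — never all 10.
So no plan with fewer than 11 crossings exists, and this one achieves 11:
1. 2 poachers → the warehouse floor.  (the loading dock: 5R 3P; the warehouse floor: 0R 2P)
2. 1 poacher ← the loading dock.  (the loading dock: 5R 4P; the warehouse floor: 0R 1P)
3. 3 poachers → the warehouse floor.  (the loading dock: 5R 1P; the warehouse floor: 0R 4P)
4. 1 poacher ← the loading dock.  (the loading dock: 5R 2P; the warehouse floor: 0R 3P)
5. 3 rangers → the warehouse floor.  (the loading dock: 2R 2P; the warehouse floor: 3R 3P)
6. 1 ranger and 1 poacher ← the loading dock.  (the loading dock: 3R 3P; the warehouse floor: 2R 2P)
7. 3 rangers → the warehouse floor.  (the loading dock: 0R 3P; the warehouse floor: 5R 2P)
8. 1 poacher ← the loading dock.  (the loading dock: 0R 4P; the warehouse floor: 5R 1P)
9. 2 poachers → the warehouse floor.  (the loading dock: 0R 2P; the warehouse floor: 5R 3P)
10. 1 poacher ← the loading dock.  (the loading dock: 0R 3P; the warehouse floor: 5R 2P)
11. 3 poachers → the warehouse floor.  (the loading dock: 0R 0P; the warehouse floor: 5R 5P)

11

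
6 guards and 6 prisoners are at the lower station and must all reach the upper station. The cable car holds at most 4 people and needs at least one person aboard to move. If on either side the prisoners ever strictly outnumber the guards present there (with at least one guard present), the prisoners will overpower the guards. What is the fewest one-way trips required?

Counting alone: each trip to the upper station takes at most 4 across and each return brings at least 1 back, so after t trips out (and t−1 returns) at most 4t − (t−1) of the 12 are across; that first reaches 12 at t = 4, so at least 7 crossings are needed.
The safety rule pushes this higher. Following every safe sequence of crossings, the most of the 12 that can be at the upper station as the cable car arrives there on crossing 7 is 11 — never all 12.
So no plan with fewer than 9 crossings exists, and this one achieves 9:
1. 2 prisoners → the upper station.  (the lower station: 6G 4P; the upper station: 0G 2P)
2. 1 prisoner ← the lower station.  (the lower station: 6G 5P; the upper station: 0G 1P)
3. 4 prisoners → the upper station.  (the lower station: 6G 1P; the upper station: 0G 5P)
4. 1 prisoner ← the lower station.  (the lower station: 6G 2P; the upper station: 0G 4P)
5. 4 guards → the upper station.  (the lower station: 2G 2P; the upper station: 4G 4P)
6. 1 guard and 1 prisoner ← the lower station.  (the lower station: 3G 3P; the upper station: 3G 3P)
7. 2 guards and 2 prisoners → the upper station.  (the lower station: 1G 1P; the upper station: 5G 5P)
8. 1 guard and 1 prisoner ← the lower station.  (the lower station: 2G 2P; the upper station: 4G 4P)
9. 2 guards and 2 prisoners → the upper station.  (the lower station: 0G 0P; the upper station: 6G 6P)

9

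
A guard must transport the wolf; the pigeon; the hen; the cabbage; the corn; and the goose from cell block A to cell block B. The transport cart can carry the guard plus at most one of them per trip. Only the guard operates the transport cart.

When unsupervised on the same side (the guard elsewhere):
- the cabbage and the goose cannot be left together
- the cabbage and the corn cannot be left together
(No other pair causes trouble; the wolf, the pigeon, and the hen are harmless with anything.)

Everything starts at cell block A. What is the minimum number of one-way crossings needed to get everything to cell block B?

Counting alone: the guard can take at most 1 across per trip to cell block B, so moving all 6 needs at least 6 loaded trips out, with a return between consecutive ones — at least 11 crossings.
The safety rule pushes this higher. Following every safe sequence of crossings, the most of the 6 that can be at cell block B as the transport cart arrives there on crossing 11 is 5 — never all 6.
So no plan with fewer than 13 crossings exists, and this one achieves 13:
1. Guard goes to cell block B with the cabbage.  [cell block A: the corn, the goose, the hen, the pigeon, the wolf | cell block B: the cabbage]
2. Guard goes back to cell block A alone.  [cell block A: the corn, the goose, the hen, the pigeon, the wolf | cell block B: the cabbage]
3. Guard goes to cell block B with the wolf.  [cell block A: the corn, the goose, the hen, the pigeon | cell block B: the cabbage, the wolf]
4. Guard goes back to cell block A alone.  [cell block A: the corn, the goose, the hen, the pigeon | cell block B: the cabbage, the wolf]
5. Guard goes to cell block B with the pigeon.  [cell block A: the corn, the goose, the hen | cell block B: the cabbage, the pigeon, the wolf]
6. Guard goes back to cell block A alone.  [cell block A: the corn, the goose, the hen | cell block B: the cabbage, the pigeon, the wolf]
7. Guard goes to cell block B with the hen.  [cell block A: the corn, the goose | cell block B: the cabbage, the hen, the pigeon, the wolf]
8. Guard goes back to cell block A alone.  [cell block A: the corn, the goose | cell block B: the cabbage, the hen, the pigeon, the wolf]
9. Guard goes to cell block B with the corn.  [cell block A: the goose | cell block B: the cabbage, the corn, the hen, the pigeon, the wolf]
10. Guard goes back to cell block A with the cabbage.  [cell block A: the cabbage, the goose | cell block B: the corn, the hen, the pigeon, the wolf]
11. Guard goes to cell block B with the goose.  [cell block A: the cabbage | cell block B: the corn, the goose, the hen, the pigeon, the wolf]
12. Guard goes back to cell block A alone.  [cell block A: the cabbage | cell block B: the corn, the goose, the hen, the pigeon, the wolf]
13. Guard goes to cell block B with the cabbage.  [cell block A: — | cell block B: the cabbage, the corn, the goose, the hen, the pigeon, the wolf]

13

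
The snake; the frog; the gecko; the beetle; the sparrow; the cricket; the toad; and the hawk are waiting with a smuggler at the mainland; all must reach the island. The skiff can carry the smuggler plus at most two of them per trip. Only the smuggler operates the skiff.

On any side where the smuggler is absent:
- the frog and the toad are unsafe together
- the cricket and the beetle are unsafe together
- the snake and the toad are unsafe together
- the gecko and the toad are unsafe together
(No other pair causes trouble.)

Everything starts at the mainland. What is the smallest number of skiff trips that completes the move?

9

Counting alone: the smuggler can take at most 2 across per trip to the island, so moving all 8 needs at least 4 loaded trips out, with a return between consecutive ones — at least 7 crossings.
The safety rule pushes this higher. Following every safe sequence of crossings, the most of the 8 that can be at the island as the skiff arrives there on crossing 7 is 7 — never all 8.
So no plan with fewer than 9 crossings exists, and this one achieves 9:
1. Smuggler goes to the island with the beetle and the toad.  [the mainland: the cricket, the frog, the gecko, the hawk, the snake, the sparrow | the island: the beetle, the toad]
2. Smuggler goes back to the mainland alone.  [the mainland: the cricket, the frog, the gecko, the hawk, the snake, the sparrow | the island: the beetle, the toad]
3. Smuggler goes to the island with the snake.  [the mainland: the cricket, the frog, the gecko, the hawk, the sparrow | the island: the beetle, the snake, the toad]
4. Smuggler goes back to the mainland with the toad.  [the mainland: the cricket, the frog, the gecko, the hawk, the sparrow, the toad | the island: the beetle, the snake]
5. Smuggler goes to the island with the frog and the gecko.  [the mainland: the cricket, the hawk, the sparrow, the toad | the island: the beetle, the frog, the gecko, the snake]
6. Smuggler goes back to the mainland alone.  [the mainland: the cricket, the hawk, the sparrow, the toad | the island: the beetle, the frog, the gecko, the snake]
7. Smuggler goes to the island with the hawk and the sparrow.  [the mainland: the cricket, the toad | the island: the beetle, the frog, the gecko, the hawk, the snake, the sparrow]
8. Smuggler goes back to the mainland alone.  [the mainland: the cricket, the toad | the island: the beetle, the frog, the gecko, the hawk, the snake, the sparrow]
9. Smuggler goes to the island with the cricket and the toad.  [the mainland: — | the island: the beetle, the cricket, the frog, the gecko, the hawk, the snake, the sparrow, the toad]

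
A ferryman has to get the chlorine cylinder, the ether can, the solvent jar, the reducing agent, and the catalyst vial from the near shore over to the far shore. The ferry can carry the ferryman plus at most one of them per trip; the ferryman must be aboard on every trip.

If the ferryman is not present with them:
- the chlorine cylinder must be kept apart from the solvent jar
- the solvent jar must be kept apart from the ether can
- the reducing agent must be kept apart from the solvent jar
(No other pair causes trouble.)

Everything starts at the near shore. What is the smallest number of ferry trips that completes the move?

Following every safe sequence of crossings from the start, the most of the 5 that can be at the far shore as the ferry arrives there on crossings 1, 3, 5 is 1, 2, 3 respectively; the best ever achieved is 3 of 5.
From crossing 7 on, no configuration arises that was not already reachable earlier: only 18 distinct safe configurations (who is on which side, and where the ferry is) can ever be reached, none of them has everyone across, and every continuation just revisits them. So no valid plan exists.

impossible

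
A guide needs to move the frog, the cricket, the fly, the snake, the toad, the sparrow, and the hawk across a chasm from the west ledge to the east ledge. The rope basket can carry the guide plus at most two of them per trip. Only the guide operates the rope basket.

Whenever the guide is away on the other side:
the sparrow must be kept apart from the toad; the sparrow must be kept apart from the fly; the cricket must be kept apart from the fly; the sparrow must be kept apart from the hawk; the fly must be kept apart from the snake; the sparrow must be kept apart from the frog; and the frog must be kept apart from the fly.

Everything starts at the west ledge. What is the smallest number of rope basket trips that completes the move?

11

Counting alone: the guide can take at most 2 across per trip to the east ledge, so moving all 7 needs at least 4 loaded trips out, with a return between consecutive ones — at least 7 crossings.
The safety rule pushes this higher. Following every safe sequence of crossings, the most of the 7 that can be at the east ledge as the rope basket arrives there on crossings 7, 9 is 5, 6 respectively — never all 7.
So no plan with fewer than 11 crossings exists, and this one achieves 11:
1. Guide goes to the east ledge with the fly and the sparrow.  [the west ledge: the cricket, the frog, the hawk, the snake, the toad | the east ledge: the fly, the sparrow]
2. Guide goes back to the west ledge with the fly.  [the west ledge: the cricket, the fly, the frog, the hawk, the snake, the toad | the east ledge: the sparrow]
3. Guide goes to the east ledge with the cricket and the fly.  [the west ledge: the frog, the hawk, the snake, the toad | the east ledge: the cricket, the fly, the sparrow]
4. Guide goes back to the west ledge with the fly.  [the west ledge: the fly, the frog, the hawk, the snake, the toad | the east ledge: the cricket, the sparrow]
5. Guide goes to the east ledge with the frog and the snake.  [the west ledge: the fly, the hawk, the toad | the east ledge: the cricket, the frog, the snake, the sparrow]
6. Guide goes back to the west ledge with the frog.  [the west ledge: the fly, the frog, the hawk, the toad | the east ledge: the cricket, the snake, the sparrow]
7. Guide goes to the east ledge with the frog and the toad.  [the west ledge: the fly, the hawk | the east ledge: the cricket, the frog, the snake, the sparrow, the toad]
8. Guide goes back to the west ledge with the sparrow.  [the west ledge: the fly, the hawk, the sparrow | the east ledge: the cricket, the frog, the snake, the toad]
9. Guide goes to the east ledge with the fly and the hawk.  [the west ledge: the sparrow | the east ledge: the cricket, the fly, the frog, the hawk, the snake, the toad]
10. Guide goes back to the west ledge with the fly.  [the west ledge: the fly, the sparrow | the east ledge: the cricket, the frog, the hawk, the snake, the toad]
11. Guide goes to the east ledge with the fly and the sparrow.  [the west ledge: — | the east ledge: the cricket, the fly, the frog, the hawk, the snake, the sparrow, the toad]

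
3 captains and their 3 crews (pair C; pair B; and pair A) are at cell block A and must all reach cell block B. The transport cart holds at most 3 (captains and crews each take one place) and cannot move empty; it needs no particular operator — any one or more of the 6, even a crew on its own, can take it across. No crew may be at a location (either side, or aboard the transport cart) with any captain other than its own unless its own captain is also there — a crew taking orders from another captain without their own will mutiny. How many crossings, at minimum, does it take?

Counting alone: each trip to cell block B takes at most 3 across and each return brings at least 1 back, so after t trips out (and t−1 returns) at most 3t − (t−1) of the 6 are across; that first reaches 6 at t = 3, so at least 5 crossings are needed.
The plan below uses exactly 5 crossings, so it is optimal:
1. captain C and crew C cross → cell block B.
2. captain C crosses ← cell block A.
3. captain A, captain B, and captain C cross → cell block B.
4. crew C crosses ← cell block A.
5. crew A, crew B, and crew C cross → cell block B.

5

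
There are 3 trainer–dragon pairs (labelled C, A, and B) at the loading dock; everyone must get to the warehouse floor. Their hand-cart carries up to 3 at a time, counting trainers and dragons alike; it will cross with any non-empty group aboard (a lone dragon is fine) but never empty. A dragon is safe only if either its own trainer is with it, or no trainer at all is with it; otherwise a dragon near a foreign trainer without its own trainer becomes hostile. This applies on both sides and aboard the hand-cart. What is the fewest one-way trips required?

Counting alone: each trip to the warehouse floor takes at most 3 across and each return brings at least 1 back, so after t trips out (and t−1 returns) at most 3t − (t−1) of the 6 are across; that first reaches 6 at t = 3, so at least 5 crossings are needed.
The plan below uses exactly 5 crossings, so it is optimal:
1. dragon C and trainer C cross → the warehouse floor.
2. trainer C crosses ← the loading dock.
3. trainer A, trainer B, and trainer C cross → the warehouse floor.
4. dragon C crosses ← the loading dock.
5. dragon A, dragon B, and dragon C cross → the warehouse floor.

5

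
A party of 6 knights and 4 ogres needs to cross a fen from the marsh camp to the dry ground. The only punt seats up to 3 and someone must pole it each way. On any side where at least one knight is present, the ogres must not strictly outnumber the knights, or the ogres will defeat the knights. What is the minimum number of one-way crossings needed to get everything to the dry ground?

9

Counting alone: each trip to the dry ground takes at most 3 across and each return brings at least 1 back, so after t trips out (and t−1 returns) at most 3t − (t−1) of the 10 are across; that first reaches 10 at t = 5, so at least 9 crossings are needed.
The plan below uses exactly 9 crossings, so it is optimal:
1. 2 ogres → the dry ground.  (the marsh camp: 6K 2O; the dry ground: 0K 2O)
2. 1 ogre ← the marsh camp.  (the marsh camp: 6K 3O; the dry ground: 0K 1O)
3. 3 ogres → the dry ground.  (the marsh camp: 6K 0O; the dry ground: 0K 4O)
4. 1 ogre ← the marsh camp.  (the marsh camp: 6K 1O; the dry ground: 0K 3O)
5. 3 knights → the dry ground.  (the marsh camp: 3K 1O; the dry ground: 3K 3O)
6. 1 ogre ← the marsh camp.  (the marsh camp: 3K 2O; the dry ground: 3K 2O)
7. 1 knight and 2 ogres → the dry ground.  (the marsh camp: 2K 0O; the dry ground: 4K 4O)
8. 1 ogre ← the marsh camp.  (the marsh camp: 2K 1O; the dry ground: 4K 3O)
9. 2 knights and 1 ogre → the dry ground.  (the marsh camp: 0K 0O; the dry ground: 6K 4O)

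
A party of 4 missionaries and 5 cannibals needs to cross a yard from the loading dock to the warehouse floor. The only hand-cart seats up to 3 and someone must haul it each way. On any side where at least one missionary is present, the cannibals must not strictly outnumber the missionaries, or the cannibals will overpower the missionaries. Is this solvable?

The cannibals already outnumber the missionaries at the loading dock before anyone moves, so the starting position itself is disallowed.

No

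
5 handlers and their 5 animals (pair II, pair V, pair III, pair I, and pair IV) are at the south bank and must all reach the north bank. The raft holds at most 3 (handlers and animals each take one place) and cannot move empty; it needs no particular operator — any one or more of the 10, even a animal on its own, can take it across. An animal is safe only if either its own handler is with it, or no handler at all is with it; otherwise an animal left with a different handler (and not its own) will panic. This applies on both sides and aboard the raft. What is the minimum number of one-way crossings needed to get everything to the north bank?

Counting alone: each trip to the north bank takes at most 3 across and each return brings at least 1 back, so after t trips out (and t−1 returns) at most 3t − (t−1) of the 10 are across; that first reaches 10 at t = 5, so at least 9 crossings are needed.
The safety rule pushes this higher. Following every safe sequence of crossings, the most of the 10 that can be at the north bank as the raft arrives there on crossing 9 is 9 — never all 10.
So no plan with fewer than 11 crossings exists, and this one achieves 11:
1. animal II and handler II cross → the north bank.
2. handler II crosses ← the south bank.
3. animal I, animal III, and animal V cross → the north bank.
4. animal II crosses ← the south bank.
5. handler I, handler III, and handler V cross → the north bank.
6. animal V and handler V cross ← the south bank.
7. handler II, handler IV, and handler V cross → the north bank.
8. animal III crosses ← the south bank.
9. animal II and animal V cross → the north bank.
10. animal II crosses ← the south bank.
11. animal II, animal III, and animal IV cross → the north bank.

11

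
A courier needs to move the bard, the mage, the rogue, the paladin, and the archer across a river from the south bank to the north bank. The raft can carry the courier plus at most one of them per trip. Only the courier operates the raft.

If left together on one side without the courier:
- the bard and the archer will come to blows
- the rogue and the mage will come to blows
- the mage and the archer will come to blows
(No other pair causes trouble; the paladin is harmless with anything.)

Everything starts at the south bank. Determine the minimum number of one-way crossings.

impossible

Whatever the first load, the items left behind include a forbidden pair without the courier. No opening move is safe, so no plan exists.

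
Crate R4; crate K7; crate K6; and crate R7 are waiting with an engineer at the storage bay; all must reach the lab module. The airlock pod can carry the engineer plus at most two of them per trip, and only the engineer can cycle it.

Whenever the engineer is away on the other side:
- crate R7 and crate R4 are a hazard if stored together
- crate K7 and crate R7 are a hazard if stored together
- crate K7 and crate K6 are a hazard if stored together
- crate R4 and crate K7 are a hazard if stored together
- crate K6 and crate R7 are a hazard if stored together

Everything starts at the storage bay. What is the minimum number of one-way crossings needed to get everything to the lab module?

Counting alone: the engineer can take at most 2 across per trip to the lab module, so moving all 4 needs at least 2 loaded trips out, with a return between consecutive ones — at least 3 crossings.
The safety rule pushes this higher. Following every safe sequence of crossings, the most of the 4 that can be at the lab module as the airlock pod arrives there on crossing 3 is 3 — never all 4.
So no plan with fewer than 5 crossings exists, and this one achieves 5:
1. Engineer goes to the lab module with crate K7 and crate R7.
2. Engineer goes back to the storage bay with crate K7.
3. Engineer goes to the lab module with crate K6 and crate R4.
4. Engineer goes back to the storage bay with crate R7.
5. Engineer goes to the lab module with crate K7 and crate R7.

5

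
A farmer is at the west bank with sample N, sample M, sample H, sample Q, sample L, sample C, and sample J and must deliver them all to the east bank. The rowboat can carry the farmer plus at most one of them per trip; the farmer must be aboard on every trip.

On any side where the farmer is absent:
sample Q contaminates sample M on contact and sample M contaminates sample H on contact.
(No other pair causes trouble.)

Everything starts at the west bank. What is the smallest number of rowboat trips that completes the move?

Counting alone: the farmer can take at most 1 across per trip to the east bank, so moving all 7 needs at least 7 loaded trips out, with a return between consecutive ones — at least 13 crossings.
The safety rule pushes this higher. Following every safe sequence of crossings, the most of the 7 that can be at the east bank as the rowboat arrives there on crossing 13 is 6 — never all 7.
So no plan with fewer than 15 crossings exists, and this one achieves 15:
1. Farmer goes to the east bank with sample M.
2. Farmer goes back to the west bank alone.
3. Farmer goes to the east bank with sample N.
4. Farmer goes back to the west bank alone.
5. Farmer goes to the east bank with sample H.
6. Farmer goes back to the west bank with sample M.
7. Farmer goes to the east bank with sample Q.
8. Farmer goes back to the west bank alone.
9. Farmer goes to the east bank with sample L.
10. Farmer goes back to the west bank alone.
11. Farmer goes to the east bank with sample C.
12. Farmer goes back to the west bank alone.
13. Farmer goes to the east bank with sample J.
14. Farmer goes back to the west bank alone.
15. Farmer goes to the east bank with sample M.

15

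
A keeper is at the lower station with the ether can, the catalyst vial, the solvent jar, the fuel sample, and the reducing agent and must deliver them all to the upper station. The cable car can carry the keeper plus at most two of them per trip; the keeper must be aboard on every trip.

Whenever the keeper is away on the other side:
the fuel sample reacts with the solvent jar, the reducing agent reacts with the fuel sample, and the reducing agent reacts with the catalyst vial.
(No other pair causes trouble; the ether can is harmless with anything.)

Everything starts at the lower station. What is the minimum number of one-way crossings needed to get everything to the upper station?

5

Counting alone: the keeper can take at most 2 across per trip to the upper station, so moving all 5 needs at least 3 loaded trips out, with a return between consecutive ones — at least 5 crossings.
The plan below uses exactly 5 crossings, so it is optimal:
1. Keeper goes to the upper station with the catalyst vial and the fuel sample.
2. Keeper goes back to the lower station alone.
3. Keeper goes to the upper station with the ether can.
4. Keeper goes back to the lower station alone.
5. Keeper goes to the upper station with the reducing agent and the solvent jar.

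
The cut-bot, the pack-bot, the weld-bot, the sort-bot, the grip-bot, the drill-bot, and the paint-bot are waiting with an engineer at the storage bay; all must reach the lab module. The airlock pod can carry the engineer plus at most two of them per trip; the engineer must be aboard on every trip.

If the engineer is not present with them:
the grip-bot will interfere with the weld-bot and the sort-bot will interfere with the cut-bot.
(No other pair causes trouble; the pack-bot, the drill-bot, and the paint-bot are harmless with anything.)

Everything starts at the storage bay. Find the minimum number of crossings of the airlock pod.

7

Counting alone: the engineer can take at most 2 across per trip to the lab module, so moving all 7 needs at least 4 loaded trips out, with a return between consecutive ones — at least 7 crossings.
The plan below uses exactly 7 crossings, so it is optimal:
1. Engineer goes to the lab module with the cut-bot and the weld-bot.  [the storage bay: the drill-bot, the grip-bot, the pack-bot, the paint-bot, the sort-bot | the lab module: the cut-bot, the weld-bot]
2. Engineer goes back to the storage bay alone.  [the storage bay: the drill-bot, the grip-bot, the pack-bot, the paint-bot, the sort-bot | the lab module: the cut-bot, the weld-bot]
3. Engineer goes to the lab module with the pack-bot.  [the storage bay: the drill-bot, the grip-bot, the paint-bot, the sort-bot | the lab module: the cut-bot, the pack-bot, the weld-bot]
4. Engineer goes back to the storage bay alone.  [the storage bay: the drill-bot, the grip-bot, the paint-bot, the sort-bot | the lab module: the cut-bot, the pack-bot, the weld-bot]
5. Engineer goes to the lab module with the drill-bot and the paint-bot.  [the storage bay: the grip-bot, the sort-bot | the lab module: the cut-bot, the drill-bot, the pack-bot, the paint-bot, the weld-bot]
6. Engineer goes back to the storage bay alone.  [the storage bay: the grip-bot, the sort-bot | the lab module: the cut-bot, the drill-bot, the pack-bot, the paint-bot, the weld-bot]
7. Engineer goes to the lab module with the grip-bot and the sort-bot.  [the storage bay: — | the lab module: the cut-bot, the drill-bot, the grip-bot, the pack-bot, the paint-bot, the sort-bot, the weld-bot]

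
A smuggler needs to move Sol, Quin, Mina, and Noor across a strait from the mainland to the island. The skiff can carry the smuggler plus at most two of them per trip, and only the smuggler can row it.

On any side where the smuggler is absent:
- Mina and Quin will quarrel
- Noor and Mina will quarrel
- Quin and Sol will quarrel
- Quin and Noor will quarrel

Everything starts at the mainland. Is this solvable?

1. Smuggler goes to the island with Mina and Quin.
2. Smuggler goes back to the mainland with Quin.
3. Smuggler goes to the island with Quin and Sol.
4. Smuggler goes back to the mainland with Quin.
5. Smuggler goes to the island with Noor and Quin.

Yes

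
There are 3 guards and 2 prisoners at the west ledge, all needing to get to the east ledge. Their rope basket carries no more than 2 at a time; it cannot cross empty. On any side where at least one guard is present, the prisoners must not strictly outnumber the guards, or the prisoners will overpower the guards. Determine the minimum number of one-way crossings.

Counting alone: each trip to the east ledge takes at most 2 across and each return brings at least 1 back, so after t trips out (and t−1 returns) at most 2t − (t−1) of the 5 are across; that first reaches 5 at t = 4, so at least 7 crossings are needed.
The plan below uses exactly 7 crossings, so it is optimal:
1. 2 prisoners → the east ledge.  (the west ledge: 3G 0P; the east ledge: 0G 2P)
2. 1 prisoner ← the west ledge.  (the west ledge: 3G 1P; the east ledge: 0G 1P)
3. 2 guards → the east ledge.  (the west ledge: 1G 1P; the east ledge: 2G 1P)
4. 1 guard ← the west ledge.  (the west ledge: 2G 1P; the east ledge: 1G 1P)
5. 1 guard and 1 prisoner → the east ledge.  (the west ledge: 1G 0P; the east ledge: 2G 2P)
6. 1 prisoner ← the west ledge.  (the west ledge: 1G 1P; the east ledge: 2G 1P)
7. 1 guard and 1 prisoner → the east ledge.  (the west ledge: 0G 0P; the east ledge: 3G 2P)

7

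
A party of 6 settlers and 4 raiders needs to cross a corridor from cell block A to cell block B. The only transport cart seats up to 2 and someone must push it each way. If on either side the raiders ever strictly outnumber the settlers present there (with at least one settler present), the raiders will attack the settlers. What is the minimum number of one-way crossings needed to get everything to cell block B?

Counting alone: each trip to cell block B takes at most 2 across and each return brings at least 1 back, so after t trips out (and t−1 returns) at most 2t − (t−1) of the 10 are across; that first reaches 10 at t = 9, so at least 17 crossings are needed.
The plan below uses exactly 17 crossings, so it is optimal:
1. 2 raiders → cell block B.  (cell block A: 6S 2R; cell block B: 0S 2R)
2. 1 raider ← cell block A.  (cell block A: 6S 3R; cell block B: 0S 1R)
3. 2 raiders → cell block B.  (cell block A: 6S 1R; cell block B: 0S 3R)
4. 1 raider ← cell block A.  (cell block A: 6S 2R; cell block B: 0S 2R)
5. 2 settlers → cell block B.  (cell block A: 4S 2R; cell block B: 2S 2R)
6. 1 raider ← cell block A.  (cell block A: 4S 3R; cell block B: 2S 1R)
7. 1 settler and 1 raider → cell block B.  (cell block A: 3S 2R; cell block B: 3S 2R)
8. 1 raider ← cell block A.  (cell block A: 3S 3R; cell block B: 3S 1R)
9. 2 raiders → cell block B.  (cell block A: 3S 1R; cell block B: 3S 3R)
10. 1 raider ← cell block A.  (cell block A: 3S 2R; cell block B: 3S 2R)
11. 1 settler and 1 raider → cell block B.  (cell block A: 2S 1R; cell block B: 4S 3R)
12. 1 raider ← cell block A.  (cell block A: 2S 2R; cell block B: 4S 2R)
13. 2 raiders → cell block B.  (cell block A: 2S 0R; cell block B: 4S 4R)
14. 1 raider ← cell block A.  (cell block A: 2S 1R; cell block B: 4S 3R)
15. 1 settler and 1 raider → cell block B.  (cell block A: 1S 0R; cell block B: 5S 4R)
16. 1 raider ← cell block A.  (cell block A: 1S 1R; cell block B: 5S 3R)
17. 1 settler and 1 raider → cell block B.  (cell block A: 0S 0R; cell block B: 6S 4R)

17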